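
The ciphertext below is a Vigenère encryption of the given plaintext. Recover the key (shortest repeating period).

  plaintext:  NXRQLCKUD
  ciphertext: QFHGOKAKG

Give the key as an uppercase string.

DIQQ

  i= 0: Q-N =  3 → D
  i= 1: F-X =  8 → I
  i= 2: H-R = 16 → Q
  i= 3: G-Q = 16 → Q
  i= 4: O-L =  3 → D
  i= 5: K-C =  8 → I
  i= 6: A-K = 16 → Q
  i= 7: K-U = 16 → Q
  i= 8: G-D =  3 → D
  shifts repeat with period 4: DIQQ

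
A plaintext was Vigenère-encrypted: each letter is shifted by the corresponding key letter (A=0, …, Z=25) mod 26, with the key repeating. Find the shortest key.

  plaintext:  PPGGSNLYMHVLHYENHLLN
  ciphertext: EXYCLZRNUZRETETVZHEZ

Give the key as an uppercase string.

PISWTMG

  i= 0: E-P = 15 → P
  i= 1: X-P =  8 → I
  i= 2: Y-G = 18 → S
  i= 3: C-G = 22 → W
  i= 4: L-S = 19 → T
  i= 5: Z-N = 12 → M
  i= 6: R-L =  6 → G
  i= 7: N-Y = 15 → P
  i= 8: U-M =  8 → I
  i= 9: Z-H = 18 → S
  i=10: R-V = 22 → W
  i=11: E-L = 19 → T
  i=12: T-H = 12 → M
  i=13: E-Y =  6 → G
  i=14: T-E = 15 → P
  i=15: V-N =  8 → I
  i=16: Z-H = 18 → S
  i=17: H-L = 22 → W
  i=18: E-L = 19 → T
  i=19: Z-N = 12 → M
  shifts repeat with period 7: PISWTMG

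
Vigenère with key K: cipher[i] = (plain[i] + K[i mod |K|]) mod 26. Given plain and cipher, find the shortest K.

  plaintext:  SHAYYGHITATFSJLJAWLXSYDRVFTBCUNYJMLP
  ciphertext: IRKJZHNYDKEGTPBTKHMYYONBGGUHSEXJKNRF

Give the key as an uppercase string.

  i= 0: I-S = 16 → Q
  i= 1: R-H = 10 → K
  i= 2: K-A = 10 → K
  i= 3: J-Y = 11 → L
  i= 4: Z-Y =  1 → B
  i= 5: H-G =  1 → B
  i= 6: N-H =  6 → G
  i= 7: Y-I = 16 → Q
  i= 8: D-T = 10 → K
  i= 9: K-A = 10 → K
  i=10: E-T = 11 → L
  i=11: G-F =  1 → B
  i=12: T-S =  1 → B
  i=13: P-J =  6 → G
  i=14: B-L = 16 → Q
  i=15: T-J = 10 → K
  i=16: K-A = 10 → K
  i=17: H-W = 11 → L
  i=18: M-L =  1 → B
  i=19: Y-X =  1 → B
  i=20: Y-S =  6 → G
  i=21: O-Y = 16 → Q
  i=22: N-D = 10 → K
  i=23: B-R = 10 → K
  i=24: G-V = 11 → L
  i=25: G-F =  1 → B
  i=26: U-T =  1 → B
  i=27: H-B =  6 → G
  i=28: S-C = 16 → Q
  i=29: E-U = 10 → K
  i=30: X-N = 10 → K
  i=31: J-Y = 11 → L
  i=32: K-J =  1 → B
  i=33: N-M =  1 → B
  i=34: R-L =  6 → G
  i=35: F-P = 16 → Q
  shifts repeat with period 7: QKKLBBG

QKKLBBG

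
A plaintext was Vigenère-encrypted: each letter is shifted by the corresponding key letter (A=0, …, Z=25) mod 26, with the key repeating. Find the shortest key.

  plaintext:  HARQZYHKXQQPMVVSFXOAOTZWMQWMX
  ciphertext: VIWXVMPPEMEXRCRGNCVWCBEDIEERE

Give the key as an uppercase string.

OIFHW

  i= 0: V-H = 14 → O
  i= 1: I-A =  8 → I
  i= 2: W-R =  5 → F
  i= 3: X-Q =  7 → H
  i= 4: V-Z = 22 → W
  i= 5: M-Y = 14 → O
  i= 6: P-H =  8 → I
  i= 7: P-K =  5 → F
  i= 8: E-X =  7 → H
  i= 9: M-Q = 22 → W
  i=10: E-Q = 14 → O
  i=11: X-P =  8 → I
  i=12: R-M =  5 → F
  i=13: C-V =  7 → H
  i=14: R-V = 22 → W
  i=15: G-S = 14 → O
  i=16: N-F =  8 → I
  i=17: C-X =  5 → F
  i=18: V-O =  7 → H
  i=19: W-A = 22 → W
  i=20: C-O = 14 → O
  i=21: B-T =  8 → I
  i=22: E-Z =  5 → F
  i=23: D-W =  7 → H
  i=24: I-M = 22 → W
  i=25: E-Q = 14 → O
  i=26: E-W =  8 → I
  i=27: R-M =  5 → F
  i=28: E-X =  7 → H
  shifts repeat with period 5: OIFHW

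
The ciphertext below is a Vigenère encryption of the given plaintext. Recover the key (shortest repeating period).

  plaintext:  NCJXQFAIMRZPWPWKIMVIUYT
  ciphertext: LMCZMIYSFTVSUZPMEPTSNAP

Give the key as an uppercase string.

YKTCWD

  i= 0: L-N = 24 → Y
  i= 1: M-C = 10 → K
  i= 2: C-J = 19 → T
  i= 3: Z-X =  2 → C
  i= 4: M-Q = 22 → W
  i= 5: I-F =  3 → D
  i= 6: Y-A = 24 → Y
  i= 7: S-I = 10 → K
  i= 8: F-M = 19 → T
  i= 9: T-R =  2 → C
  i=10: V-Z = 22 → W
  i=11: S-P =  3 → D
  i=12: U-W = 24 → Y
  i=13: Z-P = 10 → K
  i=14: P-W = 19 → T
  i=15: M-K =  2 → C
  i=16: E-I = 22 → W
  i=17: P-M =  3 → D
  i=18: T-V = 24 → Y
  i=19: S-I = 10 → K
  i=20: N-U = 19 → T
  i=21: A-Y =  2 → C
  i=22: P-T = 22 → W
  shifts repeat with period 6: YKTCWD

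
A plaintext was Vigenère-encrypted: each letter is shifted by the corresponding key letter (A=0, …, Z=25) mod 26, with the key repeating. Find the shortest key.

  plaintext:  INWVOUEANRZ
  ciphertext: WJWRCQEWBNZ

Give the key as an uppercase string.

  i= 0: W-I = 14 → O
  i= 1: J-N = 22 → W
  i= 2: W-W =  0 → A
  i= 3: R-V = 22 → W
  i= 4: C-O = 14 → O
  i= 5: Q-U = 22 → W
  i= 6: E-E =  0 → A
  i= 7: W-A = 22 → W
  i= 8: B-N = 14 → O
  i= 9: N-R = 22 → W
  i=10: Z-Z =  0 → A
  shifts repeat with period 4: OWAW

OWAW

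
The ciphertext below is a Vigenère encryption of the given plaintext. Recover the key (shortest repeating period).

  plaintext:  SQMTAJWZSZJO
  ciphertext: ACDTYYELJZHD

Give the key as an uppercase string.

IMRAYP

  i= 0: A-S =  8 → I
  i= 1: C-Q = 12 → M
  i= 2: D-M = 17 → R
  i= 3: T-T =  0 → A
  i= 4: Y-A = 24 → Y
  i= 5: Y-J = 15 → P
  i= 6: E-W =  8 → I
  i= 7: L-Z = 12 → M
  i= 8: J-S = 17 → R
  i= 9: Z-Z =  0 → A
  i=10: H-J = 24 → Y
  i=11: D-O = 15 → P
  shifts repeat with period 6: IMRAYP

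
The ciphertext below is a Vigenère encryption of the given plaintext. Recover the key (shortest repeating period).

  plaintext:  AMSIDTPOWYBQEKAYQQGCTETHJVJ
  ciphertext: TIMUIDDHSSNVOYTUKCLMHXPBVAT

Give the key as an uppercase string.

  i= 0: T-A = 19 → T
  i= 1: I-M = 22 → W
  i= 2: M-S = 20 → U
  i= 3: U-I = 12 → M
  i= 4: I-D =  5 → F
  i= 5: D-T = 10 → K
  i= 6: D-P = 14 → O
  i= 7: H-O = 19 → T
  i= 8: S-W = 22 → W
  i= 9: S-Y = 20 → U
  i=10: N-B = 12 → M
  i=11: V-Q =  5 → F
  i=12: O-E = 10 → K
  i=13: Y-K = 14 → O
  i=14: T-A = 19 → T
  i=15: U-Y = 22 → W
  i=16: K-Q = 20 → U
  i=17: C-Q = 12 → M
  i=18: L-G =  5 → F
  i=19: M-C = 10 → K
  i=20: H-T = 14 → O
  i=21: X-E = 19 → T
  i=22: P-T = 22 → W
  i=23: B-H = 20 → U
  i=24: V-J = 12 → M
  i=25: A-V =  5 → F
  i=26: T-J = 10 → K
  shifts repeat with period 7: TWUMFKO

TWUMFKO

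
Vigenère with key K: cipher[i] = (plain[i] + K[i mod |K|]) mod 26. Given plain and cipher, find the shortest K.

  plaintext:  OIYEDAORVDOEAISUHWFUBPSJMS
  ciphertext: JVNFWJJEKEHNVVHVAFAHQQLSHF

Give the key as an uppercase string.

VNPBTJ

  i= 0: J-O = 21 → V
  i= 1: V-I = 13 → N
  i= 2: N-Y = 15 → P
  i= 3: F-E =  1 → B
  i= 4: W-D = 19 → T
  i= 5: J-A =  9 → J
  i= 6: J-O = 21 → V
  i= 7: E-R = 13 → N
  i= 8: K-V = 15 → P
  i= 9: E-D =  1 → B
  i=10: H-O = 19 → T
  i=11: N-E =  9 → J
  i=12: V-A = 21 → V
  i=13: V-I = 13 → N
  i=14: H-S = 15 → P
  i=15: V-U =  1 → B
  i=16: A-H = 19 → T
  i=17: F-W =  9 → J
  i=18: A-F = 21 → V
  i=19: H-U = 13 → N
  i=20: Q-B = 15 → P
  i=21: Q-P =  1 → B
  i=22: L-S = 19 → T
  i=23: S-J =  9 → J
  i=24: H-M = 21 → V
  i=25: F-S = 13 → N
  shifts repeat with period 6: VNPBTJ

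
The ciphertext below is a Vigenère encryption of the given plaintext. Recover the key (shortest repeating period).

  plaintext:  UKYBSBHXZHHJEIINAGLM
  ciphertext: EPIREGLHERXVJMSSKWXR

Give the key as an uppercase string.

KFKQMFE

  i= 0: E-U = 10 → K
  i= 1: P-K =  5 → F
  i= 2: I-Y = 10 → K
  i= 3: R-B = 16 → Q
  i= 4: E-S = 12 → M
  i= 5: G-B =  5 → F
  i= 6: L-H =  4 → E
  i= 7: H-X = 10 → K
  i= 8: E-Z =  5 → F
  i= 9: R-H = 10 → K
  i=10: X-H = 16 → Q
  i=11: V-J = 12 → M
  i=12: J-E =  5 → F
  i=13: M-I =  4 → E
  i=14: S-I = 10 → K
  i=15: S-N =  5 → F
  i=16: K-A = 10 → K
  i=17: W-G = 16 → Q
  i=18: X-L = 12 → M
  i=19: R-M =  5 → F
  shifts repeat with period 7: KFKQMFE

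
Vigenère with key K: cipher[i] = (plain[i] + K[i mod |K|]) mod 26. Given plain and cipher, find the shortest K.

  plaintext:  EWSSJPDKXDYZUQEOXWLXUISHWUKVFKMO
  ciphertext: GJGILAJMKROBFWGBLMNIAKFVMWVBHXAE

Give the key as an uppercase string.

  i= 0: G-E =  2 → C
  i= 1: J-W = 13 → N
  i= 2: G-S = 14 → O
  i= 3: I-S = 16 → Q
  i= 4: L-J =  2 → C
  i= 5: A-P = 11 → L
  i= 6: J-D =  6 → G
  i= 7: M-K =  2 → C
  i= 8: K-X = 13 → N
  i= 9: R-D = 14 → O
  i=10: O-Y = 16 → Q
  i=11: B-Z =  2 → C
  i=12: F-U = 11 → L
  i=13: W-Q =  6 → G
  i=14: G-E =  2 → C
  i=15: B-O = 13 → N
  i=16: L-X = 14 → O
  i=17: M-W = 16 → Q
  i=18: N-L =  2 → C
  i=19: I-X = 11 → L
  i=20: A-U =  6 → G
  i=21: K-I =  2 → C
  i=22: F-S = 13 → N
  i=23: V-H = 14 → O
  i=24: M-W = 16 → Q
  i=25: W-U =  2 → C
  i=26: V-K = 11 → L
  i=27: B-V =  6 → G
  i=28: H-F =  2 → C
  i=29: X-K = 13 → N
  i=30: A-M = 14 → O
  i=31: E-O = 16 → Q
  shifts repeat with period 7: CNOQCLG

CNOQCLG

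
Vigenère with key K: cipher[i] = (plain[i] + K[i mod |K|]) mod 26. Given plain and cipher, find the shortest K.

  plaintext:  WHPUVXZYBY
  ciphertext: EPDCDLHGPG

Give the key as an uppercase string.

  i= 0: E-W =  8 → I
  i= 1: P-H =  8 → I
  i= 2: D-P = 14 → O
  i= 3: C-U =  8 → I
  i= 4: D-V =  8 → I
  i= 5: L-X = 14 → O
  i= 6: H-Z =  8 → I
  i= 7: G-Y =  8 → I
  i= 8: P-B = 14 → O
  i= 9: G-Y =  8 → I
  shifts repeat with period 3: IIO

IIO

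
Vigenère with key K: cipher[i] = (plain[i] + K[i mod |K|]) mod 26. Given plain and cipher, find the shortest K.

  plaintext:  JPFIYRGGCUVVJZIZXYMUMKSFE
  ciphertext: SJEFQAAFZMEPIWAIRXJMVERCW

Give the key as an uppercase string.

JUZXS

  i= 0: S-J =  9 → J
  i= 1: J-P = 20 → U
  i= 2: E-F = 25 → Z
  i= 3: F-I = 23 → X
  i= 4: Q-Y = 18 → S
  i= 5: A-R =  9 → J
  i= 6: A-G = 20 → U
  i= 7: F-G = 25 → Z
  i= 8: Z-C = 23 → X
  i= 9: M-U = 18 → S
  i=10: E-V =  9 → J
  i=11: P-V = 20 → U
  i=12: I-J = 25 → Z
  i=13: W-Z = 23 → X
  i=14: A-I = 18 → S
  i=15: I-Z =  9 → J
  i=16: R-X = 20 → U
  i=17: X-Y = 25 → Z
  i=18: J-M = 23 → X
  i=19: M-U = 18 → S
  i=20: V-M =  9 → J
  i=21: E-K = 20 → U
  i=22: R-S = 25 → Z
  i=23: C-F = 23 → X
  i=24: W-E = 18 → S
  shifts repeat with period 5: JUZXS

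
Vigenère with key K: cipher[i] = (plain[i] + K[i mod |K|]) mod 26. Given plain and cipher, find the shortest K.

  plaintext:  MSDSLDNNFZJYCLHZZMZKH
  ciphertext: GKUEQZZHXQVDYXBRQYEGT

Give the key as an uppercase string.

USRMFWM

  i= 0: G-M = 20 → U
  i= 1: K-S = 18 → S
  i= 2: U-D = 17 → R
  i= 3: E-S = 12 → M
  i= 4: Q-L =  5 → F
  i= 5: Z-D = 22 → W
  i= 6: Z-N = 12 → M
  i= 7: H-N = 20 → U
  i= 8: X-F = 18 → S
  i= 9: Q-Z = 17 → R
  i=10: V-J = 12 → M
  i=11: D-Y =  5 → F
  i=12: Y-C = 22 → W
  i=13: X-L = 12 → M
  i=14: B-H = 20 → U
  i=15: R-Z = 18 → S
  i=16: Q-Z = 17 → R
  i=17: Y-M = 12 → M
  i=18: E-Z =  5 → F
  i=19: G-K = 22 → W
  i=20: T-H = 12 → M
  shifts repeat with period 7: USRMFWM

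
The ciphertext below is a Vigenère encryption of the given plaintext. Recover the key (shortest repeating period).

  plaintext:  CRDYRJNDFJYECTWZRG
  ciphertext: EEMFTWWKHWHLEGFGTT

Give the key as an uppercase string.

CNJH

  i= 0: E-C =  2 → C
  i= 1: E-R = 13 → N
  i= 2: M-D =  9 → J
  i= 3: F-Y =  7 → H
  i= 4: T-R =  2 → C
  i= 5: W-J = 13 → N
  i= 6: W-N =  9 → J
  i= 7: K-D =  7 → H
  i= 8: H-F =  2 → C
  i= 9: W-J = 13 → N
  i=10: H-Y =  9 → J
  i=11: L-E =  7 → H
  i=12: E-C =  2 → C
  i=13: G-T = 13 → N
  i=14: F-W =  9 → J
  i=15: G-Z =  7 → H
  i=16: T-R =  2 → C
  i=17: T-G = 13 → N
  shifts repeat with period 4: CNJH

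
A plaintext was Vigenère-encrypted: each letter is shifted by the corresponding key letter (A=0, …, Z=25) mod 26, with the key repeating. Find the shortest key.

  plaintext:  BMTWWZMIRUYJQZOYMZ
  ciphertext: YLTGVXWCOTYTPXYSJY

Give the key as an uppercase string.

XZAKZYKU

  i= 0: Y-B = 23 → X
  i= 1: L-M = 25 → Z
  i= 2: T-T =  0 → A
  i= 3: G-W = 10 → K
  i= 4: V-W = 25 → Z
  i= 5: X-Z = 24 → Y
  i= 6: W-M = 10 → K
  i= 7: C-I = 20 → U
  i= 8: O-R = 23 → X
  i= 9: T-U = 25 → Z
  i=10: Y-Y =  0 → A
  i=11: T-J = 10 → K
  i=12: P-Q = 25 → Z
  i=13: X-Z = 24 → Y
  i=14: Y-O = 10 → K
  i=15: S-Y = 20 → U
  i=16: J-M = 23 → X
  i=17: Y-Z = 25 → Z
  shifts repeat with period 8: XZAKZYKU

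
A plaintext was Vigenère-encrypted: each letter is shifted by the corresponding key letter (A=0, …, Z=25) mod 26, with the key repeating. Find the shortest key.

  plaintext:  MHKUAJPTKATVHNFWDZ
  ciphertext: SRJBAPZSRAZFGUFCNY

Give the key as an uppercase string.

  i= 0: S-M =  6 → G
  i= 1: R-H = 10 → K
  i= 2: J-K = 25 → Z
  i= 3: B-U =  7 → H
  i= 4: A-A =  0 → A
  i= 5: P-J =  6 → G
  i= 6: Z-P = 10 → K
  i= 7: S-T = 25 → Z
  i= 8: R-K =  7 → H
  i= 9: A-A =  0 → A
  i=10: Z-T =  6 → G
  i=11: F-V = 10 → K
  i=12: G-H = 25 → Z
  i=13: U-N =  7 → H
  i=14: F-F =  0 → A
  i=15: C-W =  6 → G
  i=16: N-D = 10 → K
  i=17: Y-Z = 25 → Z
  shifts repeat with period 5: GKZHA

GKZHA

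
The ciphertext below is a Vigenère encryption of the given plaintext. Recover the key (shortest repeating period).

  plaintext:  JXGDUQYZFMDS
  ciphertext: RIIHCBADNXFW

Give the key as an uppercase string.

  i= 0: R-J =  8 → I
  i= 1: I-X = 11 → L
  i= 2: I-G =  2 → C
  i= 3: H-D =  4 → E
  i= 4: C-U =  8 → I
  i= 5: B-Q = 11 → L
  i= 6: A-Y =  2 → C
  i= 7: D-Z =  4 → E
  i= 8: N-F =  8 → I
  i= 9: X-M = 11 → L
  i=10: F-D =  2 → C
  i=11: W-S =  4 → E
  shifts repeat with period 4: ILCE

ILCE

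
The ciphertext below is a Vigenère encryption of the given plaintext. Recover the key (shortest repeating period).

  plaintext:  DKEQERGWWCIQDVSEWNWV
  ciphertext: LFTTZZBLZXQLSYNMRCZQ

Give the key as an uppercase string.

  i= 0: L-D =  8 → I
  i= 1: F-K = 21 → V
  i= 2: T-E = 15 → P
  i= 3: T-Q =  3 → D
  i= 4: Z-E = 21 → V
  i= 5: Z-R =  8 → I
  i= 6: B-G = 21 → V
  i= 7: L-W = 15 → P
  i= 8: Z-W =  3 → D
  i= 9: X-C = 21 → V
  i=10: Q-I =  8 → I
  i=11: L-Q = 21 → V
  i=12: S-D = 15 → P
  i=13: Y-V =  3 → D
  i=14: N-S = 21 → V
  i=15: M-E =  8 → I
  i=16: R-W = 21 → V
  i=17: C-N = 15 → P
  i=18: Z-W =  3 → D
  i=19: Q-V = 21 → V
  shifts repeat with period 5: IVPDV

IVPDV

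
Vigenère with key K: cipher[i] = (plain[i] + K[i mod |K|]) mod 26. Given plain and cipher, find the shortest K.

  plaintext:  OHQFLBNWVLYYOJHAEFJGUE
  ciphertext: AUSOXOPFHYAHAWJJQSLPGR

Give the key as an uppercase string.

MNCJ

  i= 0: A-O = 12 → M
  i= 1: U-H = 13 → N
  i= 2: S-Q =  2 → C
  i= 3: O-F =  9 → J
  i= 4: X-L = 12 → M
  i= 5: O-B = 13 → N
  i= 6: P-N =  2 → C
  i= 7: F-W =  9 → J
  i= 8: H-V = 12 → M
  i= 9: Y-L = 13 → N
  i=10: A-Y =  2 → C
  i=11: H-Y =  9 → J
  i=12: A-O = 12 → M
  i=13: W-J = 13 → N
  i=14: J-H =  2 → C
  i=15: J-A =  9 → J
  i=16: Q-E = 12 → M
  i=17: S-F = 13 → N
  i=18: L-J =  2 → C
  i=19: P-G =  9 → J
  i=20: G-U = 12 → M
  i=21: R-E = 13 → N
  shifts repeat with period 4: MNCJ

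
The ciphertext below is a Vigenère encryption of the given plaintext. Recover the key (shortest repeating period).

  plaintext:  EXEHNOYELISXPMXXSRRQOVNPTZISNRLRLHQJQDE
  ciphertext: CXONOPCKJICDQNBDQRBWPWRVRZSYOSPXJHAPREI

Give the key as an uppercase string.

  i= 0: C-E = 24 → Y
  i= 1: X-X =  0 → A
  i= 2: O-E = 10 → K
  i= 3: N-H =  6 → G
  i= 4: O-N =  1 → B
  i= 5: P-O =  1 → B
  i= 6: C-Y =  4 → E
  i= 7: K-E =  6 → G
  i= 8: J-L = 24 → Y
  i= 9: I-I =  0 → A
  i=10: C-S = 10 → K
  i=11: D-X =  6 → G
  i=12: Q-P =  1 → B
  i=13: N-M =  1 → B
  i=14: B-X =  4 → E
  i=15: D-X =  6 → G
  i=16: Q-S = 24 → Y
  i=17: R-R =  0 → A
  i=18: B-R = 10 → K
  i=19: W-Q =  6 → G
  i=20: P-O =  1 → B
  i=21: W-V =  1 → B
  i=22: R-N =  4 → E
  i=23: V-P =  6 → G
  i=24: R-T = 24 → Y
  i=25: Z-Z =  0 → A
  i=26: S-I = 10 → K
  i=27: Y-S =  6 → G
  i=28: O-N =  1 → B
  i=29: S-R =  1 → B
  i=30: P-L =  4 → E
  i=31: X-R =  6 → G
  i=32: J-L = 24 → Y
  i=33: H-H =  0 → A
  i=34: A-Q = 10 → K
  i=35: P-J =  6 → G
  i=36: R-Q =  1 → B
  i=37: E-D =  1 → B
  i=38: I-E =  4 → E
  shifts repeat with period 8: YAKGBBEG

YAKGBBEG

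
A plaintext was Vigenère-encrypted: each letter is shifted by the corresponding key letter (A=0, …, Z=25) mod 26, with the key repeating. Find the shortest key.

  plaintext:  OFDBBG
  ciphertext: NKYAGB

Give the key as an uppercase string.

  i= 0: N-O = 25 → Z
  i= 1: K-F =  5 → F
  i= 2: Y-D = 21 → V
  i= 3: A-B = 25 → Z
  i= 4: G-B =  5 → F
  i= 5: B-G = 21 → V
  shifts repeat with period 3: ZFV

ZFV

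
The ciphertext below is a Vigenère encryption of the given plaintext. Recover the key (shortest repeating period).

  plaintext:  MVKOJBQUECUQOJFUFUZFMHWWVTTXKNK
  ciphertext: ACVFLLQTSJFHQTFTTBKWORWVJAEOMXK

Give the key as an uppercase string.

  i= 0: A-M = 14 → O
  i= 1: C-V =  7 → H
  i= 2: V-K = 11 → L
  i= 3: F-O = 17 → R
  i= 4: L-J =  2 → C
  i= 5: L-B = 10 → K
  i= 6: Q-Q =  0 → A
  i= 7: T-U = 25 → Z
  i= 8: S-E = 14 → O
  i= 9: J-C =  7 → H
  i=10: F-U = 11 → L
  i=11: H-Q = 17 → R
  i=12: Q-O =  2 → C
  i=13: T-J = 10 → K
  i=14: F-F =  0 → A
  i=15: T-U = 25 → Z
  i=16: T-F = 14 → O
  i=17: B-U =  7 → H
  i=18: K-Z = 11 → L
  i=19: W-F = 17 → R
  i=20: O-M =  2 → C
  i=21: R-H = 10 → K
  i=22: W-W =  0 → A
  i=23: V-W = 25 → Z
  i=24: J-V = 14 → O
  i=25: A-T =  7 → H
  i=26: E-T = 11 → L
  i=27: O-X = 17 → R
  i=28: M-K =  2 → C
  i=29: X-N = 10 → K
  i=30: K-K =  0 → A
  shifts repeat with period 8: OHLRCKAZ

OHLRCKAZ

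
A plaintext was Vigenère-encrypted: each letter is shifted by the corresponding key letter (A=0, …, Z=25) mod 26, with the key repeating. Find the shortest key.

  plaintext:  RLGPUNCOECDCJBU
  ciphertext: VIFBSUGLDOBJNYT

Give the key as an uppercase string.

EXZMYH

  i= 0: V-R =  4 → E
  i= 1: I-L = 23 → X
  i= 2: F-G = 25 → Z
  i= 3: B-P = 12 → M
  i= 4: S-U = 24 → Y
  i= 5: U-N =  7 → H
  i= 6: G-C =  4 → E
  i= 7: L-O = 23 → X
  i= 8: D-E = 25 → Z
  i= 9: O-C = 12 → M
  i=10: B-D = 24 → Y
  i=11: J-C =  7 → H
  i=12: N-J =  4 → E
  i=13: Y-B = 23 → X
  i=14: T-U = 25 → Z
  shifts repeat with period 6: EXZMYH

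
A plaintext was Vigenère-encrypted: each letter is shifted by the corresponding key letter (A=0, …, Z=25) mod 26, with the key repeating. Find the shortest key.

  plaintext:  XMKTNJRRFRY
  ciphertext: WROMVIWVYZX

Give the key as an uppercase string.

  i= 0: W-X = 25 → Z
  i= 1: R-M =  5 → F
  i= 2: O-K =  4 → E
  i= 3: M-T = 19 → T
  i= 4: V-N =  8 → I
  i= 5: I-J = 25 → Z
  i= 6: W-R =  5 → F
  i= 7: V-R =  4 → E
  i= 8: Y-F = 19 → T
  i= 9: Z-R =  8 → I
  i=10: X-Y = 25 → Z
  shifts repeat with period 5: ZFETI

ZFETI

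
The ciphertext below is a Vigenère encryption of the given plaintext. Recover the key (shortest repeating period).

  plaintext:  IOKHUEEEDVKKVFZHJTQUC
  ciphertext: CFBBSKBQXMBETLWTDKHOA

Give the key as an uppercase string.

URRUYGXM

  i= 0: C-I = 20 → U
  i= 1: F-O = 17 → R
  i= 2: B-K = 17 → R
  i= 3: B-H = 20 → U
  i= 4: S-U = 24 → Y
  i= 5: K-E =  6 → G
  i= 6: B-E = 23 → X
  i= 7: Q-E = 12 → M
  i= 8: X-D = 20 → U
  i= 9: M-V = 17 → R
  i=10: B-K = 17 → R
  i=11: E-K = 20 → U
  i=12: T-V = 24 → Y
  i=13: L-F =  6 → G
  i=14: W-Z = 23 → X
  i=15: T-H = 12 → M
  i=16: D-J = 20 → U
  i=17: K-T = 17 → R
  i=18: H-Q = 17 → R
  i=19: O-U = 20 → U
  i=20: A-C = 24 → Y
  shifts repeat with period 8: URRUYGXM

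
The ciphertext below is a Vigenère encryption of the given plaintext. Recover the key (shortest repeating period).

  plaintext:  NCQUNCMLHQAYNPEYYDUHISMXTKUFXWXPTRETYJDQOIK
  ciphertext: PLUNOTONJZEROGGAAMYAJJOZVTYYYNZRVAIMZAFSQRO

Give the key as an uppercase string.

CJETBRCC

  i= 0: P-N =  2 → C
  i= 1: L-C =  9 → J
  i= 2: U-Q =  4 → E
  i= 3: N-U = 19 → T
  i= 4: O-N =  1 → B
  i= 5: T-C = 17 → R
  i= 6: O-M =  2 → C
  i= 7: N-L =  2 → C
  i= 8: J-H =  2 → C
  i= 9: Z-Q =  9 → J
  i=10: E-A =  4 → E
  i=11: R-Y = 19 → T
  i=12: O-N =  1 → B
  i=13: G-P = 17 → R
  i=14: G-E =  2 → C
  i=15: A-Y =  2 → C
  i=16: A-Y =  2 → C
  i=17: M-D =  9 → J
  i=18: Y-U =  4 → E
  i=19: A-H = 19 → T
  i=20: J-I =  1 → B
  i=21: J-S = 17 → R
  i=22: O-M =  2 → C
  i=23: Z-X =  2 → C
  i=24: V-T =  2 → C
  i=25: T-K =  9 → J
  i=26: Y-U =  4 → E
  i=27: Y-F = 19 → T
  i=28: Y-X =  1 → B
  i=29: N-W = 17 → R
  i=30: Z-X =  2 → C
  i=31: R-P =  2 → C
  i=32: V-T =  2 → C
  i=33: A-R =  9 → J
  i=34: I-E =  4 → E
  i=35: M-T = 19 → T
  i=36: Z-Y =  1 → B
  i=37: A-J = 17 → R
  i=38: F-D =  2 → C
  i=39: S-Q =  2 → C
  i=40: Q-O =  2 → C
  i=41: R-I =  9 → J
  i=42: O-K =  4 → E
  shifts repeat with period 8: CJETBRCC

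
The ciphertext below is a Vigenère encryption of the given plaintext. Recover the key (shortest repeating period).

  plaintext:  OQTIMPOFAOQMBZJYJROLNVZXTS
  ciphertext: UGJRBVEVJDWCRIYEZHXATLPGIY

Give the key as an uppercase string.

  i= 0: U-O =  6 → G
  i= 1: G-Q = 16 → Q
  i= 2: J-T = 16 → Q
  i= 3: R-I =  9 → J
  i= 4: B-M = 15 → P
  i= 5: V-P =  6 → G
  i= 6: E-O = 16 → Q
  i= 7: V-F = 16 → Q
  i= 8: J-A =  9 → J
  i= 9: D-O = 15 → P
  i=10: W-Q =  6 → G
  i=11: C-M = 16 → Q
  i=12: R-B = 16 → Q
  i=13: I-Z =  9 → J
  i=14: Y-J = 15 → P
  i=15: E-Y =  6 → G
  i=16: Z-J = 16 → Q
  i=17: H-R = 16 → Q
  i=18: X-O =  9 → J
  i=19: A-L = 15 → P
  i=20: T-N =  6 → G
  i=21: L-V = 16 → Q
  i=22: P-Z = 16 → Q
  i=23: G-X =  9 → J
  i=24: I-T = 15 → P
  i=25: Y-S =  6 → G
  shifts repeat with period 5: GQQJP

GQQJP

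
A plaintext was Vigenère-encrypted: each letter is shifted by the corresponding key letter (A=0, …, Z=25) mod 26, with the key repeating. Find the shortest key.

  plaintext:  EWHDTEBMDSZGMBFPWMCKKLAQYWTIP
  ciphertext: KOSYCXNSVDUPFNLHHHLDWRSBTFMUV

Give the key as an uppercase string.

GSLVJTM

  i= 0: K-E =  6 → G
  i= 1: O-W = 18 → S
  i= 2: S-H = 11 → L
  i= 3: Y-D = 21 → V
  i= 4: C-T =  9 → J
  i= 5: X-E = 19 → T
  i= 6: N-B = 12 → M
  i= 7: S-M =  6 → G
  i= 8: V-D = 18 → S
  i= 9: D-S = 11 → L
  i=10: U-Z = 21 → V
  i=11: P-G =  9 → J
  i=12: F-M = 19 → T
  i=13: N-B = 12 → M
  i=14: L-F =  6 → G
  i=15: H-P = 18 → S
  i=16: H-W = 11 → L
  i=17: H-M = 21 → V
  i=18: L-C =  9 → J
  i=19: D-K = 19 → T
  i=20: W-K = 12 → M
  i=21: R-L =  6 → G
  i=22: S-A = 18 → S
  i=23: B-Q = 11 → L
  i=24: T-Y = 21 → V
  i=25: F-W =  9 → J
  i=26: M-T = 19 → T
  i=27: U-I = 12 → M
  i=28: V-P =  6 → G
  shifts repeat with period 7: GSLVJTM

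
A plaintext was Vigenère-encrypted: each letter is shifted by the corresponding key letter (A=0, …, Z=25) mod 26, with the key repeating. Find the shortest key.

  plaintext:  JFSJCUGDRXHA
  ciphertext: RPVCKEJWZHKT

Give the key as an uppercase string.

  i= 0: R-J =  8 → I
  i= 1: P-F = 10 → K
  i= 2: V-S =  3 → D
  i= 3: C-J = 19 → T
  i= 4: K-C =  8 → I
  i= 5: E-U = 10 → K
  i= 6: J-G =  3 → D
  i= 7: W-D = 19 → T
  i= 8: Z-R =  8 → I
  i= 9: H-X = 10 → K
  i=10: K-H =  3 → D
  i=11: T-A = 19 → T
  shifts repeat with period 4: IKDT

IKDT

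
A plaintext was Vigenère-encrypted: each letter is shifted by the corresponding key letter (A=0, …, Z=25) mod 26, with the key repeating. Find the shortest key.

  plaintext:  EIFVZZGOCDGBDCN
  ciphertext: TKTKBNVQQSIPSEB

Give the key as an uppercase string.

  i= 0: T-E = 15 → P
  i= 1: K-I =  2 → C
  i= 2: T-F = 14 → O
  i= 3: K-V = 15 → P
  i= 4: B-Z =  2 → C
  i= 5: N-Z = 14 → O
  i= 6: V-G = 15 → P
  i= 7: Q-O =  2 → C
  i= 8: Q-C = 14 → O
  i= 9: S-D = 15 → P
  i=10: I-G =  2 → C
  i=11: P-B = 14 → O
  i=12: S-D = 15 → P
  i=13: E-C =  2 → C
  i=14: B-N = 14 → O
  shifts repeat with period 3: PCO

PCO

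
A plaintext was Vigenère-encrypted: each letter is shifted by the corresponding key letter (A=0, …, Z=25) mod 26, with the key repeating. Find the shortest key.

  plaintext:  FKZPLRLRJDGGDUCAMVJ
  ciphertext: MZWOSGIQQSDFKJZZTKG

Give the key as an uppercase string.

HPXZ

  i= 0: M-F =  7 → H
  i= 1: Z-K = 15 → P
  i= 2: W-Z = 23 → X
  i= 3: O-P = 25 → Z
  i= 4: S-L =  7 → H
  i= 5: G-R = 15 → P
  i= 6: I-L = 23 → X
  i= 7: Q-R = 25 → Z
  i= 8: Q-J =  7 → H
  i= 9: S-D = 15 → P
  i=10: D-G = 23 → X
  i=11: F-G = 25 → Z
  i=12: K-D =  7 → H
  i=13: J-U = 15 → P
  i=14: Z-C = 23 → X
  i=15: Z-A = 25 → Z
  i=16: T-M =  7 → H
  i=17: K-V = 15 → P
  i=18: G-J = 23 → X
  shifts repeat with period 4: HPXZ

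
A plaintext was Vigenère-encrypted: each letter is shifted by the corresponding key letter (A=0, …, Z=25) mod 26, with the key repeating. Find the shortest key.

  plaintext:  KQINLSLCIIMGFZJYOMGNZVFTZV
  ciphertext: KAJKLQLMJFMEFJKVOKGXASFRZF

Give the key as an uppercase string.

  i= 0: K-K =  0 → A
  i= 1: A-Q = 10 → K
  i= 2: J-I =  1 → B
  i= 3: K-N = 23 → X
  i= 4: L-L =  0 → A
  i= 5: Q-S = 24 → Y
  i= 6: L-L =  0 → A
  i= 7: M-C = 10 → K
  i= 8: J-I =  1 → B
  i= 9: F-I = 23 → X
  i=10: M-M =  0 → A
  i=11: E-G = 24 → Y
  i=12: F-F =  0 → A
  i=13: J-Z = 10 → K
  i=14: K-J =  1 → B
  i=15: V-Y = 23 → X
  i=16: O-O =  0 → A
  i=17: K-M = 24 → Y
  i=18: G-G =  0 → A
  i=19: X-N = 10 → K
  i=20: A-Z =  1 → B
  i=21: S-V = 23 → X
  i=22: F-F =  0 → A
  i=23: R-T = 24 → Y
  i=24: Z-Z =  0 → A
  i=25: F-V = 10 → K
  shifts repeat with period 6: AKBXAY

AKBXAY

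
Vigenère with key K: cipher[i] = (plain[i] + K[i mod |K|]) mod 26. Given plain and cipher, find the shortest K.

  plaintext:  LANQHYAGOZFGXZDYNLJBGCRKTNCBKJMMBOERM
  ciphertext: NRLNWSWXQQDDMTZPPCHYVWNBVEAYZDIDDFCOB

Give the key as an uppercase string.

CRYXPUWR

  i= 0: N-L =  2 → C
  i= 1: R-A = 17 → R
  i= 2: L-N = 24 → Y
  i= 3: N-Q = 23 → X
  i= 4: W-H = 15 → P
  i= 5: S-Y = 20 → U
  i= 6: W-A = 22 → W
  i= 7: X-G = 17 → R
  i= 8: Q-O =  2 → C
  i= 9: Q-Z = 17 → R
  i=10: D-F = 24 → Y
  i=11: D-G = 23 → X
  i=12: M-X = 15 → P
  i=13: T-Z = 20 → U
  i=14: Z-D = 22 → W
  i=15: P-Y = 17 → R
  i=16: P-N =  2 → C
  i=17: C-L = 17 → R
  i=18: H-J = 24 → Y
  i=19: Y-B = 23 → X
  i=20: V-G = 15 → P
  i=21: W-C = 20 → U
  i=22: N-R = 22 → W
  i=23: B-K = 17 → R
  i=24: V-T =  2 → C
  i=25: E-N = 17 → R
  i=26: A-C = 24 → Y
  i=27: Y-B = 23 → X
  i=28: Z-K = 15 → P
  i=29: D-J = 20 → U
  i=30: I-M = 22 → W
  i=31: D-M = 17 → R
  i=32: D-B =  2 → C
  i=33: F-O = 17 → R
  i=34: C-E = 24 → Y
  i=35: O-R = 23 → X
  i=36: B-M = 15 → P
  shifts repeat with period 8: CRYXPUWR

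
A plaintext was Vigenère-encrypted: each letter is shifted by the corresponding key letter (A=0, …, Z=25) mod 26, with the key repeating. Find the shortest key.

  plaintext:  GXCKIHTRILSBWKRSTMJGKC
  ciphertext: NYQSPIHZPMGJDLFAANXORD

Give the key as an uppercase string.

HBOI

  i= 0: N-G =  7 → H
  i= 1: Y-X =  1 → B
  i= 2: Q-C = 14 → O
  i= 3: S-K =  8 → I
  i= 4: P-I =  7 → H
  i= 5: I-H =  1 → B
  i= 6: H-T = 14 → O
  i= 7: Z-R =  8 → I
  i= 8: P-I =  7 → H
  i= 9: M-L =  1 → B
  i=10: G-S = 14 → O
  i=11: J-B =  8 → I
  i=12: D-W =  7 → H
  i=13: L-K =  1 → B
  i=14: F-R = 14 → O
  i=15: A-S =  8 → I
  i=16: A-T =  7 → H
  i=17: N-M =  1 → B
  i=18: X-J = 14 → O
  i=19: O-G =  8 → I
  i=20: R-K =  7 → H
  i=21: D-C =  1 → B
  shifts repeat with period 4: HBOI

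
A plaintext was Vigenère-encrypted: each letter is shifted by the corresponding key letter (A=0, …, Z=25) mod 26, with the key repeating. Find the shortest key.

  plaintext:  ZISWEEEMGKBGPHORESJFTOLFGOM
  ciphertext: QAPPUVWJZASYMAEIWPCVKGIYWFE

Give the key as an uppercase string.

  i= 0: Q-Z = 17 → R
  i= 1: A-I = 18 → S
  i= 2: P-S = 23 → X
  i= 3: P-W = 19 → T
  i= 4: U-E = 16 → Q
  i= 5: V-E = 17 → R
  i= 6: W-E = 18 → S
  i= 7: J-M = 23 → X
  i= 8: Z-G = 19 → T
  i= 9: A-K = 16 → Q
  i=10: S-B = 17 → R
  i=11: Y-G = 18 → S
  i=12: M-P = 23 → X
  i=13: A-H = 19 → T
  i=14: E-O = 16 → Q
  i=15: I-R = 17 → R
  i=16: W-E = 18 → S
  i=17: P-S = 23 → X
  i=18: C-J = 19 → T
  i=19: V-F = 16 → Q
  i=20: K-T = 17 → R
  i=21: G-O = 18 → S
  i=22: I-L = 23 → X
  i=23: Y-F = 19 → T
  i=24: W-G = 16 → Q
  i=25: F-O = 17 → R
  i=26: E-M = 18 → S
  shifts repeat with period 5: RSXTQ

RSXTQ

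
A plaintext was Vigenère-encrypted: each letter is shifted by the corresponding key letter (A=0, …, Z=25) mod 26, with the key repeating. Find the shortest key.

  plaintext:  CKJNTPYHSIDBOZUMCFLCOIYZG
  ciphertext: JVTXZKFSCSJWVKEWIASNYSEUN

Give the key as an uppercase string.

  i= 0: J-C =  7 → H
  i= 1: V-K = 11 → L
  i= 2: T-J = 10 → K
  i= 3: X-N = 10 → K
  i= 4: Z-T =  6 → G
  i= 5: K-P = 21 → V
  i= 6: F-Y =  7 → H
  i= 7: S-H = 11 → L
  i= 8: C-S = 10 → K
  i= 9: S-I = 10 → K
  i=10: J-D =  6 → G
  i=11: W-B = 21 → V
  i=12: V-O =  7 → H
  i=13: K-Z = 11 → L
  i=14: E-U = 10 → K
  i=15: W-M = 10 → K
  i=16: I-C =  6 → G
  i=17: A-F = 21 → V
  i=18: S-L =  7 → H
  i=19: N-C = 11 → L
  i=20: Y-O = 10 → K
  i=21: S-I = 10 → K
  i=22: E-Y =  6 → G
  i=23: U-Z = 21 → V
  i=24: N-G =  7 → H
  shifts repeat with period 6: HLKKGV

HLKKGV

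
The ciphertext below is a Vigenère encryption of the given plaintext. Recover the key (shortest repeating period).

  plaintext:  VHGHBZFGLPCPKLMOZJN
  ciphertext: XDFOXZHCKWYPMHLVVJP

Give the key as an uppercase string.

  i= 0: X-V =  2 → C
  i= 1: D-H = 22 → W
  i= 2: F-G = 25 → Z
  i= 3: O-H =  7 → H
  i= 4: X-B = 22 → W
  i= 5: Z-Z =  0 → A
  i= 6: H-F =  2 → C
  i= 7: C-G = 22 → W
  i= 8: K-L = 25 → Z
  i= 9: W-P =  7 → H
  i=10: Y-C = 22 → W
  i=11: P-P =  0 → A
  i=12: M-K =  2 → C
  i=13: H-L = 22 → W
  i=14: L-M = 25 → Z
  i=15: V-O =  7 → H
  i=16: V-Z = 22 → W
  i=17: J-J =  0 → A
  i=18: P-N =  2 → C
  shifts repeat with period 6: CWZHWA

CWZHWA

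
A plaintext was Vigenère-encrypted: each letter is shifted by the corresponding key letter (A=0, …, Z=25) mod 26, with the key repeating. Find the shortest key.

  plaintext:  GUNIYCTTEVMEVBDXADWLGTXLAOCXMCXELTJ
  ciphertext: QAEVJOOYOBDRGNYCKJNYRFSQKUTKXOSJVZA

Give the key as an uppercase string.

  i= 0: Q-G = 10 → K
  i= 1: A-U =  6 → G
  i= 2: E-N = 17 → R
  i= 3: V-I = 13 → N
  i= 4: J-Y = 11 → L
  i= 5: O-C = 12 → M
  i= 6: O-T = 21 → V
  i= 7: Y-T =  5 → F
  i= 8: O-E = 10 → K
  i= 9: B-V =  6 → G
  i=10: D-M = 17 → R
  i=11: R-E = 13 → N
  i=12: G-V = 11 → L
  i=13: N-B = 12 → M
  i=14: Y-D = 21 → V
  i=15: C-X =  5 → F
  i=16: K-A = 10 → K
  i=17: J-D =  6 → G
  i=18: N-W = 17 → R
  i=19: Y-L = 13 → N
  i=20: R-G = 11 → L
  i=21: F-T = 12 → M
  i=22: S-X = 21 → V
  i=23: Q-L =  5 → F
  i=24: K-A = 10 → K
  i=25: U-O =  6 → G
  i=26: T-C = 17 → R
  i=27: K-X = 13 → N
  i=28: X-M = 11 → L
  i=29: O-C = 12 → M
  i=30: S-X = 21 → V
  i=31: J-E =  5 → F
  i=32: V-L = 10 → K
  i=33: Z-T =  6 → G
  i=34: A-J = 17 → R
  shifts repeat with period 8: KGRNLMVF

KGRNLMVF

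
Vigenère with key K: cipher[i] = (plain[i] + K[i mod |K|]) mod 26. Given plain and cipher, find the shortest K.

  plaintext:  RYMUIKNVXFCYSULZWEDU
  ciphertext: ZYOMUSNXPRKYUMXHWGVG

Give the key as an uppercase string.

  i= 0: Z-R =  8 → I
  i= 1: Y-Y =  0 → A
  i= 2: O-M =  2 → C
  i= 3: M-U = 18 → S
  i= 4: U-I = 12 → M
  i= 5: S-K =  8 → I
  i= 6: N-N =  0 → A
  i= 7: X-V =  2 → C
  i= 8: P-X = 18 → S
  i= 9: R-F = 12 → M
  i=10: K-C =  8 → I
  i=11: Y-Y =  0 → A
  i=12: U-S =  2 → C
  i=13: M-U = 18 → S
  i=14: X-L = 12 → M
  i=15: H-Z =  8 → I
  i=16: W-W =  0 → A
  i=17: G-E =  2 → C
  i=18: V-D = 18 → S
  i=19: G-U = 12 → M
  shifts repeat with period 5: IACSM

IACSM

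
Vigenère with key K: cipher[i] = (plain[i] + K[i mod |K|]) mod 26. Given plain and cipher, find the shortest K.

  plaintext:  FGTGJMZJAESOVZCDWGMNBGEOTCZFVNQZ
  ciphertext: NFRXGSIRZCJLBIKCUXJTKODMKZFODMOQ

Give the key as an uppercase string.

IZYRXGJ

  i= 0: N-F =  8 → I
  i= 1: F-G = 25 → Z
  i= 2: R-T = 24 → Y
  i= 3: X-G = 17 → R
  i= 4: G-J = 23 → X
  i= 5: S-M =  6 → G
  i= 6: I-Z =  9 → J
  i= 7: R-J =  8 → I
  i= 8: Z-A = 25 → Z
  i= 9: C-E = 24 → Y
  i=10: J-S = 17 → R
  i=11: L-O = 23 → X
  i=12: B-V =  6 → G
  i=13: I-Z =  9 → J
  i=14: K-C =  8 → I
  i=15: C-D = 25 → Z
  i=16: U-W = 24 → Y
  i=17: X-G = 17 → R
  i=18: J-M = 23 → X
  i=19: T-N =  6 → G
  i=20: K-B =  9 → J
  i=21: O-G =  8 → I
  i=22: D-E = 25 → Z
  i=23: M-O = 24 → Y
  i=24: K-T = 17 → R
  i=25: Z-C = 23 → X
  i=26: F-Z =  6 → G
  i=27: O-F =  9 → J
  i=28: D-V =  8 → I
  i=29: M-N = 25 → Z
  i=30: O-Q = 24 → Y
  i=31: Q-Z = 17 → R
  shifts repeat with period 7: IZYRXGJ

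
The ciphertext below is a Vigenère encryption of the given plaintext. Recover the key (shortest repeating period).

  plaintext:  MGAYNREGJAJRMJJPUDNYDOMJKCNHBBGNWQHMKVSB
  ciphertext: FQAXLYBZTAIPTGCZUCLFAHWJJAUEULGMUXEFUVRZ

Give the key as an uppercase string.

  i= 0: F-M = 19 → T
  i= 1: Q-G = 10 → K
  i= 2: A-A =  0 → A
  i= 3: X-Y = 25 → Z
  i= 4: L-N = 24 → Y
  i= 5: Y-R =  7 → H
  i= 6: B-E = 23 → X
  i= 7: Z-G = 19 → T
  i= 8: T-J = 10 → K
  i= 9: A-A =  0 → A
  i=10: I-J = 25 → Z
  i=11: P-R = 24 → Y
  i=12: T-M =  7 → H
  i=13: G-J = 23 → X
  i=14: C-J = 19 → T
  i=15: Z-P = 10 → K
  i=16: U-U =  0 → A
  i=17: C-D = 25 → Z
  i=18: L-N = 24 → Y
  i=19: F-Y =  7 → H
  i=20: A-D = 23 → X
  i=21: H-O = 19 → T
  i=22: W-M = 10 → K
  i=23: J-J =  0 → A
  i=24: J-K = 25 → Z
  i=25: A-C = 24 → Y
  i=26: U-N =  7 → H
  i=27: E-H = 23 → X
  i=28: U-B = 19 → T
  i=29: L-B = 10 → K
  i=30: G-G =  0 → A
  i=31: M-N = 25 → Z
  i=32: U-W = 24 → Y
  i=33: X-Q =  7 → H
  i=34: E-H = 23 → X
  i=35: F-M = 19 → T
  i=36: U-K = 10 → K
  i=37: V-V =  0 → A
  i=38: R-S = 25 → Z
  i=39: Z-B = 24 → Y
  shifts repeat with period 7: TKAZYHX

TKAZYHX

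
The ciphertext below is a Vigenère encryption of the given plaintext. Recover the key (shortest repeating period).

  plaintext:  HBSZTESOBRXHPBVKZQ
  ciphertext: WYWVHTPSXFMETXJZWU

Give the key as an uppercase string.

PXEWO

  i= 0: W-H = 15 → P
  i= 1: Y-B = 23 → X
  i= 2: W-S =  4 → E
  i= 3: V-Z = 22 → W
  i= 4: H-T = 14 → O
  i= 5: T-E = 15 → P
  i= 6: P-S = 23 → X
  i= 7: S-O =  4 → E
  i= 8: X-B = 22 → W
  i= 9: F-R = 14 → O
  i=10: M-X = 15 → P
  i=11: E-H = 23 → X
  i=12: T-P =  4 → E
  i=13: X-B = 22 → W
  i=14: J-V = 14 → O
  i=15: Z-K = 15 → P
  i=16: W-Z = 23 → X
  i=17: U-Q =  4 → E
  shifts repeat with period 5: PXEWO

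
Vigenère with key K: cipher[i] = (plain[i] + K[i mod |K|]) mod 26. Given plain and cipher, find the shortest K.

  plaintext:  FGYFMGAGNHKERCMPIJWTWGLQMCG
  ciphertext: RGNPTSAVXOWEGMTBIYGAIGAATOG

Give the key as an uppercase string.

MAPKH

  i= 0: R-F = 12 → M
  i= 1: G-G =  0 → A
  i= 2: N-Y = 15 → P
  i= 3: P-F = 10 → K
  i= 4: T-M =  7 → H
  i= 5: S-G = 12 → M
  i= 6: A-A =  0 → A
  i= 7: V-G = 15 → P
  i= 8: X-N = 10 → K
  i= 9: O-H =  7 → H
  i=10: W-K = 12 → M
  i=11: E-E =  0 → A
  i=12: G-R = 15 → P
  i=13: M-C = 10 → K
  i=14: T-M =  7 → H
  i=15: B-P = 12 → M
  i=16: I-I =  0 → A
  i=17: Y-J = 15 → P
  i=18: G-W = 10 → K
  i=19: A-T =  7 → H
  i=20: I-W = 12 → M
  i=21: G-G =  0 → A
  i=22: A-L = 15 → P
  i=23: A-Q = 10 → K
  i=24: T-M =  7 → H
  i=25: O-C = 12 → M
  i=26: G-G =  0 → A
  shifts repeat with period 5: MAPKH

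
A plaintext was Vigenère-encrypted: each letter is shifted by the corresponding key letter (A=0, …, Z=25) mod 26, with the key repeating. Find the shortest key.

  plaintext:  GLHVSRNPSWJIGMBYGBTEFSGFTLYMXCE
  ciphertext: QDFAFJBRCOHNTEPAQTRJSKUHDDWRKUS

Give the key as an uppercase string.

  i= 0: Q-G = 10 → K
  i= 1: D-L = 18 → S
  i= 2: F-H = 24 → Y
  i= 3: A-V =  5 → F
  i= 4: F-S = 13 → N
  i= 5: J-R = 18 → S
  i= 6: B-N = 14 → O
  i= 7: R-P =  2 → C
  i= 8: C-S = 10 → K
  i= 9: O-W = 18 → S
  i=10: H-J = 24 → Y
  i=11: N-I =  5 → F
  i=12: T-G = 13 → N
  i=13: E-M = 18 → S
  i=14: P-B = 14 → O
  i=15: A-Y =  2 → C
  i=16: Q-G = 10 → K
  i=17: T-B = 18 → S
  i=18: R-T = 24 → Y
  i=19: J-E =  5 → F
  i=20: S-F = 13 → N
  i=21: K-S = 18 → S
  i=22: U-G = 14 → O
  i=23: H-F =  2 → C
  i=24: D-T = 10 → K
  i=25: D-L = 18 → S
  i=26: W-Y = 24 → Y
  i=27: R-M =  5 → F
  i=28: K-X = 13 → N
  i=29: U-C = 18 → S
  i=30: S-E = 14 → O
  shifts repeat with period 8: KSYFNSOC

KSYFNSOC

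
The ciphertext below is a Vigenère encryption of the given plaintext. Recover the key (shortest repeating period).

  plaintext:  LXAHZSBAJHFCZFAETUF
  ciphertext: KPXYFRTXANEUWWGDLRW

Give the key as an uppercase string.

ZSXRG

  i= 0: K-L = 25 → Z
  i= 1: P-X = 18 → S
  i= 2: X-A = 23 → X
  i= 3: Y-H = 17 → R
  i= 4: F-Z =  6 → G
  i= 5: R-S = 25 → Z
  i= 6: T-B = 18 → S
  i= 7: X-A = 23 → X
  i= 8: A-J = 17 → R
  i= 9: N-H =  6 → G
  i=10: E-F = 25 → Z
  i=11: U-C = 18 → S
  i=12: W-Z = 23 → X
  i=13: W-F = 17 → R
  i=14: G-A =  6 → G
  i=15: D-E = 25 → Z
  i=16: L-T = 18 → S
  i=17: R-U = 23 → X
  i=18: W-F = 17 → R
  shifts repeat with period 5: ZSXRG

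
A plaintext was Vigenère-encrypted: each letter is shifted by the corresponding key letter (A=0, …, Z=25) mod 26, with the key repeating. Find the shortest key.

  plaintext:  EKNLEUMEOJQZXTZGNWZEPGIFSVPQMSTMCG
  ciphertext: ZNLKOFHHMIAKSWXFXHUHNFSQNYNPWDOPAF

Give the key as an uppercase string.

VDYZKL

  i= 0: Z-E = 21 → V
  i= 1: N-K =  3 → D
  i= 2: L-N = 24 → Y
  i= 3: K-L = 25 → Z
  i= 4: O-E = 10 → K
  i= 5: F-U = 11 → L
  i= 6: H-M = 21 → V
  i= 7: H-E =  3 → D
  i= 8: M-O = 24 → Y
  i= 9: I-J = 25 → Z
  i=10: A-Q = 10 → K
  i=11: K-Z = 11 → L
  i=12: S-X = 21 → V
  i=13: W-T =  3 → D
  i=14: X-Z = 24 → Y
  i=15: F-G = 25 → Z
  i=16: X-N = 10 → K
  i=17: H-W = 11 → L
  i=18: U-Z = 21 → V
  i=19: H-E =  3 → D
  i=20: N-P = 24 → Y
  i=21: F-G = 25 → Z
  i=22: S-I = 10 → K
  i=23: Q-F = 11 → L
  i=24: N-S = 21 → V
  i=25: Y-V =  3 → D
  i=26: N-P = 24 → Y
  i=27: P-Q = 25 → Z
  i=28: W-M = 10 → K
  i=29: D-S = 11 → L
  i=30: O-T = 21 → V
  i=31: P-M =  3 → D
  i=32: A-C = 24 → Y
  i=33: F-G = 25 → Z
  shifts repeat with period 6: VDYZKL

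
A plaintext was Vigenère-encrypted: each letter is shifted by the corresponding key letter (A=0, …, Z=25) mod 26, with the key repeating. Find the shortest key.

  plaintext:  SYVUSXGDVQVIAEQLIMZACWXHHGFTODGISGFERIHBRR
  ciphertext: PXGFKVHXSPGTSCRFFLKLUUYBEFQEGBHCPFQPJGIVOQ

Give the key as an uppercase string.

  i= 0: P-S = 23 → X
  i= 1: X-Y = 25 → Z
  i= 2: G-V = 11 → L
  i= 3: F-U = 11 → L
  i= 4: K-S = 18 → S
  i= 5: V-X = 24 → Y
  i= 6: H-G =  1 → B
  i= 7: X-D = 20 → U
  i= 8: S-V = 23 → X
  i= 9: P-Q = 25 → Z
  i=10: G-V = 11 → L
  i=11: T-I = 11 → L
  i=12: S-A = 18 → S
  i=13: C-E = 24 → Y
  i=14: R-Q =  1 → B
  i=15: F-L = 20 → U
  i=16: F-I = 23 → X
  i=17: L-M = 25 → Z
  i=18: K-Z = 11 → L
  i=19: L-A = 11 → L
  i=20: U-C = 18 → S
  i=21: U-W = 24 → Y
  i=22: Y-X =  1 → B
  i=23: B-H = 20 → U
  i=24: E-H = 23 → X
  i=25: F-G = 25 → Z
  i=26: Q-F = 11 → L
  i=27: E-T = 11 → L
  i=28: G-O = 18 → S
  i=29: B-D = 24 → Y
  i=30: H-G =  1 → B
  i=31: C-I = 20 → U
  i=32: P-S = 23 → X
  i=33: F-G = 25 → Z
  i=34: Q-F = 11 → L
  i=35: P-E = 11 → L
  i=36: J-R = 18 → S
  i=37: G-I = 24 → Y
  i=38: I-H =  1 → B
  i=39: V-B = 20 → U
  i=40: O-R = 23 → X
  i=41: Q-R = 25 → Z
  shifts repeat with period 8: XZLLSYBU

XZLLSYBU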